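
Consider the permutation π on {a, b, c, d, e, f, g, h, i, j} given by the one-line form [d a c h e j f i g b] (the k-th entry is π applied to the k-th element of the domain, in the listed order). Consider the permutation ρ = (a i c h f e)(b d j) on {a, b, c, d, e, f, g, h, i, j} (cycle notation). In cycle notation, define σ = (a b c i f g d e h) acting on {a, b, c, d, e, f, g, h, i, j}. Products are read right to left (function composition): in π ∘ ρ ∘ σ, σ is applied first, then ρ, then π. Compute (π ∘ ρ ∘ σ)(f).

Apply the permutations in order: σ(f) = g, then ρ(g) = g, then π(g) = f. So (π ∘ ρ ∘ σ)(f) = f.

f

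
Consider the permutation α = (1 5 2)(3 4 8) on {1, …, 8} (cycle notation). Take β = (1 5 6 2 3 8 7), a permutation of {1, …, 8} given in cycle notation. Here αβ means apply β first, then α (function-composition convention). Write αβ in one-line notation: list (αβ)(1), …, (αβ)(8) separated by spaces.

Chase each element through β then α: 1 → 5 → 2; 2 → 3 → 4; 3 → 8 → 3; 4 → 4 → 8; 5 → 6 → 6; 6 → 2 → 1; 7 → 1 → 5; 8 → 7 → 7.
So αβ in one-line form is 2 4 3 8 6 1 5 7.

2 4 3 8 6 1 5 7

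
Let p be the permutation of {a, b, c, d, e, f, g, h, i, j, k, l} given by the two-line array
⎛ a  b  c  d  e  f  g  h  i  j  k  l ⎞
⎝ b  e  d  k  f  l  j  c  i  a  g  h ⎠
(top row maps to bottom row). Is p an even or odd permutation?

In disjoint-cycle form the cycle lengths are 11, 1.
A cycle of length ℓ contributes ℓ−1 transpositions, so p is a product of 10 transpositions — even.

even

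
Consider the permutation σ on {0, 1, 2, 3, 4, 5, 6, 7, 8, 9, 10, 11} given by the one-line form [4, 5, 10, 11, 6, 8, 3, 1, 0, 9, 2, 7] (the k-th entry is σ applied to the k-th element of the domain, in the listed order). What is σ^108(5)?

5

Tracing 5 → 8 → … returns to 5 after 9 steps, so 5 lies in a 9-cycle (0 4 6 3 11 7 1 5 8).
On a 9-cycle, σ^9 is the identity, so σ^108 = σ^0 there (108 ≡ 0 mod 9).
So σ^108(5) = 5.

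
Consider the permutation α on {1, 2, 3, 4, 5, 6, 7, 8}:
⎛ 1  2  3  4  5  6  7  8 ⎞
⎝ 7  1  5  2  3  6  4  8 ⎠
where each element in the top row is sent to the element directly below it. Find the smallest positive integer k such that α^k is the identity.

4

The disjoint-cycle form of α has cycle lengths 4, 2, 1, 1.
The order of α is the least common multiple of its cycle lengths: lcm(4, 2) = 4.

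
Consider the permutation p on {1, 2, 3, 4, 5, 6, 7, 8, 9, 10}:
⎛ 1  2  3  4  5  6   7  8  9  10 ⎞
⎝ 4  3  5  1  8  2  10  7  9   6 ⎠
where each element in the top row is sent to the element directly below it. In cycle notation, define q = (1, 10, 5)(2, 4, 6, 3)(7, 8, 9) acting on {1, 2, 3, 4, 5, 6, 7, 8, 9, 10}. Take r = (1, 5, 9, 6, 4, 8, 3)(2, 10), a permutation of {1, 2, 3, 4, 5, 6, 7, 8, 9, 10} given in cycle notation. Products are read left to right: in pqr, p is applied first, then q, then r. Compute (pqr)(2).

10

(pqr)(2) = r(q(p(2))). p(2) = 3, then q(3) = 2, then r(2) = 10, so the result is 10.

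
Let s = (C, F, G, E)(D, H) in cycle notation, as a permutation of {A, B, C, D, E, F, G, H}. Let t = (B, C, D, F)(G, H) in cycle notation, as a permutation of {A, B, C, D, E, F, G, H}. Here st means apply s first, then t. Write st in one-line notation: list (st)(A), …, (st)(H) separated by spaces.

(st)(x) = t(s(x)). Computing each image: t(s(A)) = t(A) = A, t(s(B)) = t(B) = C, t(s(C)) = t(F) = B, t(s(D)) = t(H) = G, t(s(E)) = t(C) = D, t(s(F)) = t(G) = H, t(s(G)) = t(E) = E, t(s(H)) = t(D) = F.
Hence st = [A C B G D H E F].

A C B G D H E F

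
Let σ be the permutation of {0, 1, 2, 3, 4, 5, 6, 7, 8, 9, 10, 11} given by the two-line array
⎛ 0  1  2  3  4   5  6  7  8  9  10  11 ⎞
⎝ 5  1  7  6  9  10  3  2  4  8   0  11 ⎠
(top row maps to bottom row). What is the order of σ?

Decomposing into disjoint cycles gives cycle lengths 3, 3, 2, 2, 1, 1.
The order of σ is the least common multiple of its cycle lengths: lcm(3, 3, 2, 2) = 6.

6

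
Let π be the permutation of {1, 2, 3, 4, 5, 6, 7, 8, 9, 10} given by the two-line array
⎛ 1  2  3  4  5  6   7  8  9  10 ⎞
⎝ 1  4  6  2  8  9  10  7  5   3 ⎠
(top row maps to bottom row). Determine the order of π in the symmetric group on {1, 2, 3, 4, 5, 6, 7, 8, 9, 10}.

14

Writing π as disjoint cycles, the cycle lengths are 7, 2, 1.
The order is lcm(7, 2) = 14.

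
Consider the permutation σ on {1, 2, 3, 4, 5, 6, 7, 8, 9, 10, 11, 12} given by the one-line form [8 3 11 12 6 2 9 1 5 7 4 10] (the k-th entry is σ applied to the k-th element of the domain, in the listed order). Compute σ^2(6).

Tracing 6 → 2 → … returns to 6 after 10 steps, so 6 lies in a 10-cycle (2, 3, 11, 4, 12, 10, 7, 9, 5, 6).
Stepping 2 places around the cycle: 6 → 2 → 3.

3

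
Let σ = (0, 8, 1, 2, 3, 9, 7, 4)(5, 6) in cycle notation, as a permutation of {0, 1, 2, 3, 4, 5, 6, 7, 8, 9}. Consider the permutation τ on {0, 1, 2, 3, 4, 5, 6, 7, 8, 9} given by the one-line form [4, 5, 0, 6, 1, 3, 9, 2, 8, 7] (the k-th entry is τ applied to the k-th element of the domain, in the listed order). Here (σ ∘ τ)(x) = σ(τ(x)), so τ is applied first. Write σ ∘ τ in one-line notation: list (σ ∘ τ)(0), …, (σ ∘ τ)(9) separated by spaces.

0 6 8 5 2 9 7 3 1 4

Chase each element through τ then σ: 0 → 4 → 0; 1 → 5 → 6; 2 → 0 → 8; 3 → 6 → 5; 4 → 1 → 2; 5 → 3 → 9; 6 → 9 → 7; 7 → 2 → 3; 8 → 8 → 1; 9 → 7 → 4.
So σ ∘ τ in one-line form is 0 6 8 5 2 9 7 3 1 4.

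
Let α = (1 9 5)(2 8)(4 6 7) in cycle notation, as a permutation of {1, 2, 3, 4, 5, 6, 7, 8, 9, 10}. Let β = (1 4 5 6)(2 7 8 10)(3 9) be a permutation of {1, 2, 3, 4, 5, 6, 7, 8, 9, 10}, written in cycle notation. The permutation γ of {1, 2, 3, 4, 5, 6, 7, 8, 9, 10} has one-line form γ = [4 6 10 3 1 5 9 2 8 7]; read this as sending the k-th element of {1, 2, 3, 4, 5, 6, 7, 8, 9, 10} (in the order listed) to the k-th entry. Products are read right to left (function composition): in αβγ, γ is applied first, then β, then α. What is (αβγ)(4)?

5

Chase 4: γ(4) = 3; β(3) = 9; α(9) = 5. Hence (αβγ)(4) = 5.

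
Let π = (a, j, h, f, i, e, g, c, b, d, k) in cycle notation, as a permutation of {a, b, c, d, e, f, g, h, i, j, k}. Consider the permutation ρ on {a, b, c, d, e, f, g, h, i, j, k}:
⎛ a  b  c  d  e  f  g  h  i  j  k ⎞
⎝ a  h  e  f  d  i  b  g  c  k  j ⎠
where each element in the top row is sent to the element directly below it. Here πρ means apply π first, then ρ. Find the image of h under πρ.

(πρ)(h) = ρ(π(h)). π(h) = f, then ρ(f) = i. So (πρ)(h) = i.

i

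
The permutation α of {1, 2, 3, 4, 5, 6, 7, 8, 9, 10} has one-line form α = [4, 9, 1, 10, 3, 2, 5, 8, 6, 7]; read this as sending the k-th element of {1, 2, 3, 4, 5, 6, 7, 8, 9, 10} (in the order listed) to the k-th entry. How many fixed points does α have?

1

The fixed points (elements with α(x) = x) are {8}, so there is 1.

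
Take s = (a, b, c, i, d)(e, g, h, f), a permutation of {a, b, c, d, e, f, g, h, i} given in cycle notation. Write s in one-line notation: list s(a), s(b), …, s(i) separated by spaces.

Image by image: a↦b, b↦c, c↦i, d↦a, e↦g, f↦e, g↦h, h↦f, i↦d.
Listing these in domain order gives b c i a g e h f d.

b c i a g e h f d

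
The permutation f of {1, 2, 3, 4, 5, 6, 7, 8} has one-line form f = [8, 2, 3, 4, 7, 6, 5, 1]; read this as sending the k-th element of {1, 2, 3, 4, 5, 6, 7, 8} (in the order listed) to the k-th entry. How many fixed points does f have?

The fixed points (elements with f(x) = x) are {2, 3, 4, 6}, so there are 4.

4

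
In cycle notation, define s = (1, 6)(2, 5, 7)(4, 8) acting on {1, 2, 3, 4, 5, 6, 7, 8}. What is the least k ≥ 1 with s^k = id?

The cycle type of s is (3, 2, 2, 1).
The order is lcm(3, 2, 2) = 6.

6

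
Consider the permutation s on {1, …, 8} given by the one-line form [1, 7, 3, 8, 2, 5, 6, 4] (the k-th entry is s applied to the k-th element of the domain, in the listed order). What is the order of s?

4

Decomposing into disjoint cycles gives cycle lengths 4, 2, 1, 1.
The order of s is the least common multiple of its cycle lengths: lcm(4, 2) = 4.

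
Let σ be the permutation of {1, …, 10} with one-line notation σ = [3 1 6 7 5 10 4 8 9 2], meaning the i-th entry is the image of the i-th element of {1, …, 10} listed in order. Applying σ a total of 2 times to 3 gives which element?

10

Tracing 3 → 6 → … returns to 3 after 5 steps, so 3 lies in a 5-cycle (1, 3, 6, 10, 2).
Stepping 2 places around the cycle: 3 → 6 → 10.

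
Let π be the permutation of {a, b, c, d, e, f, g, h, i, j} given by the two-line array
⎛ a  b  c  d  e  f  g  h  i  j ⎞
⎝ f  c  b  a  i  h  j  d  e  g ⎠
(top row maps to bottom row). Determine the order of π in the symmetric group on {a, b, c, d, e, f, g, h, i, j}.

The disjoint-cycle form of π has cycle lengths 4, 2, 2, 2.
The order is lcm(4, 2, 2, 2) = 4.

4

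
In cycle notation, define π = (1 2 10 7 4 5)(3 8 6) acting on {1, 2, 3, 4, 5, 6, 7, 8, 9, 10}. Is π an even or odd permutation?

The cycle lengths are 6, 3, 1.
A cycle of length ℓ contributes ℓ−1 transpositions, so π is a product of 5 + 2 = 7 transpositions — odd.

odd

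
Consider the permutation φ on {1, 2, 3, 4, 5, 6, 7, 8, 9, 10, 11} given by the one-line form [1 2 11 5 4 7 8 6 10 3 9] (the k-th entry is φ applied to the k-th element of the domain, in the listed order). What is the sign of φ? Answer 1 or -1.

1

In disjoint-cycle form the cycle lengths are 4, 3, 2, 1, 1.
A cycle of length ℓ contributes ℓ−1 transpositions, so φ is a product of 3 + 2 + 1 = 6 transpositions — even.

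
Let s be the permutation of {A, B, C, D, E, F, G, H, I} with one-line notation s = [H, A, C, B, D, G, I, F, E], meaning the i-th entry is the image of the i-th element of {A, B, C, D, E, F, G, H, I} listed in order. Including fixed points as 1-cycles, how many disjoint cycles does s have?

The cycle decomposition is (A, H, F, G, I, E, D, B)(C), which has 2 cycles (counting 1-cycles).

2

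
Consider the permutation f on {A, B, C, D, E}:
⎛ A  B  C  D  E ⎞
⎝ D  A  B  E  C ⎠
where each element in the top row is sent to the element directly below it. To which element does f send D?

The entry below D in the array is E, so f(D) = E.

E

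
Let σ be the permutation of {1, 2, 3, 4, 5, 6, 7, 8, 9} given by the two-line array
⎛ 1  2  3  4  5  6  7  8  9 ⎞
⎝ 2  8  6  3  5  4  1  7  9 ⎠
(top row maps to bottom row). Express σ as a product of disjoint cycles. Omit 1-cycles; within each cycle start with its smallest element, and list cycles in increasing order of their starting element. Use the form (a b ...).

(1 2 8 7)(3 6 4)

Iterating σ from 1 gives 1 → 2 → 8 → 7 → 1; that is the 4-cycle (1 2 8 7).
Repeating from the next unused element and collecting all non-trivial cycles gives (1 2 8 7)(3 6 4).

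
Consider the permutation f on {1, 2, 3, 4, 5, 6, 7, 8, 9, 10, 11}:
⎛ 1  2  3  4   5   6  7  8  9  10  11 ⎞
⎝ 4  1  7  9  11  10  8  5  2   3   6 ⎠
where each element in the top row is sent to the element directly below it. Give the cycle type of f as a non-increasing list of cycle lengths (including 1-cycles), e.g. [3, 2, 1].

[7, 4]

The disjoint cycles are (1, 4, 9, 2)(3, 7, 8, 5, 11, 6, 10), with lengths 7, 4 in non-increasing order.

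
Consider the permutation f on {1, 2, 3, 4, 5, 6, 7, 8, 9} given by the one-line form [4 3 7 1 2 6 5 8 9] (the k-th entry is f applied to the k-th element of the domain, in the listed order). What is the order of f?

Writing f as disjoint cycles, the cycle lengths are 4, 2, 1, 1, 1.
The order of f is the least common multiple of its cycle lengths: lcm(4, 2) = 4.

4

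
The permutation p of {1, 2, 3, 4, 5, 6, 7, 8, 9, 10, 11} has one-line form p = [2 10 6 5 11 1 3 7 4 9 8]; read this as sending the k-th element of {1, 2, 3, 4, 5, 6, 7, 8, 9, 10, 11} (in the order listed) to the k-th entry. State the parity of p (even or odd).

even

In disjoint-cycle form the cycle lengths are 11.
A cycle of length ℓ contributes ℓ−1 transpositions, so p is a product of 10 transpositions — even.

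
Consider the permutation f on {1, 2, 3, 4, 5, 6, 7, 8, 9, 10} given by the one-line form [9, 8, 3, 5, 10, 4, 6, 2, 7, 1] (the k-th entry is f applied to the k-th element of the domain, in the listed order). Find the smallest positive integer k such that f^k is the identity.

Decomposing into disjoint cycles gives cycle lengths 7, 2, 1.
The order is lcm(7, 2) = 14.

14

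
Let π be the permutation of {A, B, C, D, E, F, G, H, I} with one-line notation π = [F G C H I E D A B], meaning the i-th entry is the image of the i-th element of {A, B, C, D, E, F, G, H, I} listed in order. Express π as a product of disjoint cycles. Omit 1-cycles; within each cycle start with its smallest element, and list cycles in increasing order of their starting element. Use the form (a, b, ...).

Start at A and follow images: A → F → E → I → B → G → D → H → A, giving the cycle (A, F, E, I, B, G, D, H).
Repeating from the next unused element and collecting all non-trivial cycles gives (A, F, E, I, B, G, D, H).

(A, F, E, I, B, G, D, H)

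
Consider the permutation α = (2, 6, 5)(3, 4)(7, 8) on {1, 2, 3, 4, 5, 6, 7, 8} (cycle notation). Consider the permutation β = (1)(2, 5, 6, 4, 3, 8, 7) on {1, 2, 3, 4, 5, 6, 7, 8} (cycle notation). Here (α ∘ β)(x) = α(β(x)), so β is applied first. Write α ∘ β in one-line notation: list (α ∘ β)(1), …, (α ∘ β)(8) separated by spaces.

1 2 7 4 5 3 6 8

(α ∘ β)(x) = α(β(x)). Computing each image: α(β(1)) = α(1) = 1, α(β(2)) = α(5) = 2, α(β(3)) = α(8) = 7, α(β(4)) = α(3) = 4, α(β(5)) = α(6) = 5, α(β(6)) = α(4) = 3, α(β(7)) = α(2) = 6, α(β(8)) = α(7) = 8.
Hence α ∘ β = [1 2 7 4 5 3 6 8].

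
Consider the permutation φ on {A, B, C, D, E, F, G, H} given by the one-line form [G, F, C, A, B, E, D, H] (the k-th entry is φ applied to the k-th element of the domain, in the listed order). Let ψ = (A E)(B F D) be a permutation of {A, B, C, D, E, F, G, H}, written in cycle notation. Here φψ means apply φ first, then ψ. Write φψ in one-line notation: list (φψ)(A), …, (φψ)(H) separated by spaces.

G D C E F A B H

(φψ)(x) = ψ(φ(x)). Computing each image: ψ(φ(A)) = ψ(G) = G, ψ(φ(B)) = ψ(F) = D, ψ(φ(C)) = ψ(C) = C, ψ(φ(D)) = ψ(A) = E, ψ(φ(E)) = ψ(B) = F, ψ(φ(F)) = ψ(E) = A, ψ(φ(G)) = ψ(D) = B, ψ(φ(H)) = ψ(H) = H.
Hence φψ = [G D C E F A B H].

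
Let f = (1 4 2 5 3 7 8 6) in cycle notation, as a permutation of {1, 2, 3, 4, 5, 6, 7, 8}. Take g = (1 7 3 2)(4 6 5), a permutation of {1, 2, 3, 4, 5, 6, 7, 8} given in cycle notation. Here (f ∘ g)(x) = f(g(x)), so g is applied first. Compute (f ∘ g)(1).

8

g(1) = 7, then f(7) = 8; composing gives (f ∘ g)(1) = 8.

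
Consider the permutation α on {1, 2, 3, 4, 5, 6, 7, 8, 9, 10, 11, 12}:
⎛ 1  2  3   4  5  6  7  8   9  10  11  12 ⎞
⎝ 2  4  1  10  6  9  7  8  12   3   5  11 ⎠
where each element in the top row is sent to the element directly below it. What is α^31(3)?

1

Tracing 3 → 1 → … returns to 3 after 5 steps, so 3 lies in a 5-cycle (1 2 4 10 3).
Since the cycle has length 5, α^31 acts on it the same as α^1 (31 mod 5 = 1).
Advancing 1 step from 3: 3 → 1.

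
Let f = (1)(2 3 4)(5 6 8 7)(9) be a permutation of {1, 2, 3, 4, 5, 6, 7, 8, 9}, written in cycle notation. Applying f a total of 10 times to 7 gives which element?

6

7 lies in the 4-cycle (5 6 8 7).
On a 4-cycle, f^4 is the identity, so f^10 = f^2 there (10 ≡ 2 mod 4).
Advancing 2 steps from 7: 7 → 5 → 6.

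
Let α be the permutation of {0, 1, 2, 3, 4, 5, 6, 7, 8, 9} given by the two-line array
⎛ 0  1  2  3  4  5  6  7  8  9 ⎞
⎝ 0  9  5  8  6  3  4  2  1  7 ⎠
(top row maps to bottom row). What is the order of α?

14

Writing α as disjoint cycles, the cycle lengths are 7, 2, 1.
The order of α is the least common multiple of its cycle lengths: lcm(7, 2) = 14.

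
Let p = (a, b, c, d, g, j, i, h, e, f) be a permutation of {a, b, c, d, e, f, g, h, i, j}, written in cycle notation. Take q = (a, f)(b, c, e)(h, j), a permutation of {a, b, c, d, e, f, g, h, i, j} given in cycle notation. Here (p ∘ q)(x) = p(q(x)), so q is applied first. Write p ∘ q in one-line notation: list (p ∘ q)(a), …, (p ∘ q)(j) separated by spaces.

a d f g c b j i h e

(p ∘ q)(x) = p(q(x)). Computing each image: p(q(a)) = p(f) = a, p(q(b)) = p(c) = d, p(q(c)) = p(e) = f, p(q(d)) = p(d) = g, p(q(e)) = p(b) = c, p(q(f)) = p(a) = b, p(q(g)) = p(g) = j, p(q(h)) = p(j) = i, p(q(i)) = p(i) = h, p(q(j)) = p(h) = e.
Hence p ∘ q = [a d f g c b j i h e].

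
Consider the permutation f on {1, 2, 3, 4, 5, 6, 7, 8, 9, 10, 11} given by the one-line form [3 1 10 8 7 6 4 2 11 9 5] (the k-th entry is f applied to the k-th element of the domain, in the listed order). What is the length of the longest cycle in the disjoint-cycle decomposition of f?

10

Decomposing into disjoint cycles gives (1 3 10 9 11 5 7 4 8 2); the longest has length 10.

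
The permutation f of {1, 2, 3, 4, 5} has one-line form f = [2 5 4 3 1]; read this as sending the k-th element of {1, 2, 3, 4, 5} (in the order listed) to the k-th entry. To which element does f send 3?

4

3 is element number 3 of the domain, and entry number 3 of the one-line form is 4, so f(3) = 4.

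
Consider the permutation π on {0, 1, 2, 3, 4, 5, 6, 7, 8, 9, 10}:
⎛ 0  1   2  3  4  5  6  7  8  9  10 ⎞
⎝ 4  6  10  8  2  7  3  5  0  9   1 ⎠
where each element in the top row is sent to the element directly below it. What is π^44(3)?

Tracing 3 → 8 → … returns to 3 after 8 steps, so 3 lies in an 8-cycle (0, 4, 2, 10, 1, 6, 3, 8).
Powers repeat with period 8 on this cycle, and 44 mod 8 = 4, so π^44(3) = π^4(3).
Stepping 4 places around the cycle: 3 → 8 → 0 → 4 → 2.

2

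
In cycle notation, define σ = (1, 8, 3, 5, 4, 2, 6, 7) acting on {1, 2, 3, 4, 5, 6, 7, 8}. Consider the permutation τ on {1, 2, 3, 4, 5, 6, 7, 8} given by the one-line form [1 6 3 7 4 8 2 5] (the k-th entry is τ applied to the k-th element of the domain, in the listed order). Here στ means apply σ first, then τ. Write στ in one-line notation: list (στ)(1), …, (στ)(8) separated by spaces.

For each element, apply σ then τ: 1 → 8 → 5; 2 → 6 → 8; 3 → 5 → 4; 4 → 2 → 6; 5 → 4 → 7; 6 → 7 → 2; 7 → 1 → 1; 8 → 3 → 3.
So στ in one-line form is 5 8 4 6 7 2 1 3.

5 8 4 6 7 2 1 3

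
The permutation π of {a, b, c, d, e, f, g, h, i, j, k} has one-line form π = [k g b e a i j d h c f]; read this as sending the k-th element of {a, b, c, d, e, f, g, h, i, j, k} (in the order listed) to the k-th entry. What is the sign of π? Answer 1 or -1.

-1

In disjoint-cycle form the cycle lengths are 7, 4.
A cycle of length ℓ contributes ℓ−1 transpositions, so π is a product of 6 + 3 = 9 transpositions — odd.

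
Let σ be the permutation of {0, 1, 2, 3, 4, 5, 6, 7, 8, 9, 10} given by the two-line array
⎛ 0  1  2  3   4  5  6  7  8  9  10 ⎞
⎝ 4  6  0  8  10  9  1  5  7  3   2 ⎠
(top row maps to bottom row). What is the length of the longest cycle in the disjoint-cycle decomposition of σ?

5

Decomposing into disjoint cycles gives (0 4 10 2)(1 6)(3 8 7 5 9); the longest has length 5.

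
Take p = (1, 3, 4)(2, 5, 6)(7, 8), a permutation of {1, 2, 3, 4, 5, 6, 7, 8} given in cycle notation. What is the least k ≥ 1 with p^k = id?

The cycle type of p is (3, 3, 2).
Since disjoint cycles commute, ord(p) = lcm(3, 3, 2) = 6.

6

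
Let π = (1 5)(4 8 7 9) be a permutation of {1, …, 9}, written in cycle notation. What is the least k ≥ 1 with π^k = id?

4

The disjoint cycles have lengths 4, 2, 1, 1, 1.
The order of π is the least common multiple of its cycle lengths: lcm(4, 2) = 4.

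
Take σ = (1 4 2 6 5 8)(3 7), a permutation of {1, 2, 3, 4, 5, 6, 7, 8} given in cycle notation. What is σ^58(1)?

1 lies in the 6-cycle (1 4 2 6 5 8).
Powers repeat with period 6 on this cycle, and 58 mod 6 = 4, so σ^58(1) = σ^4(1).
Stepping 4 places around the cycle: 1 → 4 → 2 → 6 → 5.

5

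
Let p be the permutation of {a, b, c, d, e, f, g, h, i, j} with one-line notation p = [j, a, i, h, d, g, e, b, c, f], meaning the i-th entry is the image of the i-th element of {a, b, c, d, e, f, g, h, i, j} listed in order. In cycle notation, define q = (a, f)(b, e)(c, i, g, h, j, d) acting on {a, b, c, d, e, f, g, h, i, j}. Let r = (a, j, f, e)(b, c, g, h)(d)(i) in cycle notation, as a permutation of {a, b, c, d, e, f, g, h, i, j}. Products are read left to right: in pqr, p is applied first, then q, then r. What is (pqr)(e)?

(pqr)(e) = r(q(p(e))). p(e) = d, then q(d) = c, then r(c) = g, so the result is g.

g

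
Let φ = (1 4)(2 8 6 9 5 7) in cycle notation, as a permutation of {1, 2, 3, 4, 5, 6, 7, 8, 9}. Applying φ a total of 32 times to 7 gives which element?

8

7 lies in the 6-cycle (2 8 6 9 5 7).
Since the cycle has length 6, φ^32 acts on it the same as φ^2 (32 mod 6 = 2).
Stepping 2 places around the cycle: 7 → 2 → 8.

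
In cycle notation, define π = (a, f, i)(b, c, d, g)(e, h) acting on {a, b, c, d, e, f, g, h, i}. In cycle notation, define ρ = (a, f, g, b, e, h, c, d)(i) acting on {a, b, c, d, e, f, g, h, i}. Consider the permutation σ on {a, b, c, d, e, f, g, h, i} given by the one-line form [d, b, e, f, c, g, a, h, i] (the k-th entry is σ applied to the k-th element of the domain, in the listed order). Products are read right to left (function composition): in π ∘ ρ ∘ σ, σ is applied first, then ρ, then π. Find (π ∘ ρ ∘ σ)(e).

(π ∘ ρ ∘ σ)(e) = π(ρ(σ(e))). σ(e) = c, then ρ(c) = d, then π(d) = g, so the result is g.

g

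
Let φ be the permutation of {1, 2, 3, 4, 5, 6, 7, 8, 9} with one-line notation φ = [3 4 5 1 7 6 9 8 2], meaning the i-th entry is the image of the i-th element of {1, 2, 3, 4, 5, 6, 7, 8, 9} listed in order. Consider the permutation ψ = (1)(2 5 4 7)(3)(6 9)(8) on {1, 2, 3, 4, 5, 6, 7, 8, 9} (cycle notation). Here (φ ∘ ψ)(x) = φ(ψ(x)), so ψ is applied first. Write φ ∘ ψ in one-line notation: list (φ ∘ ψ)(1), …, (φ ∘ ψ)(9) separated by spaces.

For each element, apply ψ then φ: 1 → 1 → 3; 2 → 5 → 7; 3 → 3 → 5; 4 → 7 → 9; 5 → 4 → 1; 6 → 9 → 2; 7 → 2 → 4; 8 → 8 → 8; 9 → 6 → 6.
Collecting the images, φ ∘ ψ = [3 7 5 9 1 2 4 8 6].

3 7 5 9 1 2 4 8 6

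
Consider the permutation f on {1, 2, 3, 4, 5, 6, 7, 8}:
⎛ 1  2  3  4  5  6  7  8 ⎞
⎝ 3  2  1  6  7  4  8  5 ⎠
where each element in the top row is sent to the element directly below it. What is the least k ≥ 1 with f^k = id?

6

The disjoint-cycle form of f has cycle lengths 3, 2, 2, 1.
The order of f is the least common multiple of its cycle lengths: lcm(3, 2, 2) = 6.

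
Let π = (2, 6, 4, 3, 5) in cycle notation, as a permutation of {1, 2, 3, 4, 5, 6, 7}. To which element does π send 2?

In the cycle (2, 6, 4, 3, 5), 2 is followed by 6, so π(2) = 6.

6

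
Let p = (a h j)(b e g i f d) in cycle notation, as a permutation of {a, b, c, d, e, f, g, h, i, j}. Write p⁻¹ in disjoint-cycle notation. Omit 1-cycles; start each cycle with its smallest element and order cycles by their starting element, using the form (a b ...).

Inverting a permutation written in cycle notation just reverses the order within every cycle.
After reversing and putting each cycle's least element first, p⁻¹ = (a j h)(b d f i g e).

(a j h)(b d f i g e)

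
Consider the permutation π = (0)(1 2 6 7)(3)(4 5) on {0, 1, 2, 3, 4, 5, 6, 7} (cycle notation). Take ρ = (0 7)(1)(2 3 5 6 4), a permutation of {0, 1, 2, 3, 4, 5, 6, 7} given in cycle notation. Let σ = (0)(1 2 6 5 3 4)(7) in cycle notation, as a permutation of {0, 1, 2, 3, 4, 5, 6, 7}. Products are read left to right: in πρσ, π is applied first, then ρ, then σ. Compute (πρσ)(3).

Chase 3: π(3) = 3; ρ(3) = 5; σ(5) = 3. Hence (πρσ)(3) = 3.

3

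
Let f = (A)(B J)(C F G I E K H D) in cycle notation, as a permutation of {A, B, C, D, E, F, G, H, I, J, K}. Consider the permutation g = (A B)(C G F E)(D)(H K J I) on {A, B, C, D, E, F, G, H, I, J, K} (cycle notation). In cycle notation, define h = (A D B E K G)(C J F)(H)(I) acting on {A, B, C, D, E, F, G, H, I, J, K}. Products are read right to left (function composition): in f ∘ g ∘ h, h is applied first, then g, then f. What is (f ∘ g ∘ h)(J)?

K

Chase J: h(J) = F; g(F) = E; f(E) = K. Hence (f ∘ g ∘ h)(J) = K.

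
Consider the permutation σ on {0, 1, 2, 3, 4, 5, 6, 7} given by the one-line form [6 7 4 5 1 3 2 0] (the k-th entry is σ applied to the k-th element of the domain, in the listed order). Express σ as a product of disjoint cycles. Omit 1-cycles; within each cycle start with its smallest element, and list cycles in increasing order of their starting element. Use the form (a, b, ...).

(0, 6, 2, 4, 1, 7)(3, 5)

Iterating σ from 0 gives 0 → 6 → 2 → 4 → 1 → 7 → 0; that is the 6-cycle (0, 6, 2, 4, 1, 7).
Continuing from each remaining unvisited element yields (0, 6, 2, 4, 1, 7)(3, 5).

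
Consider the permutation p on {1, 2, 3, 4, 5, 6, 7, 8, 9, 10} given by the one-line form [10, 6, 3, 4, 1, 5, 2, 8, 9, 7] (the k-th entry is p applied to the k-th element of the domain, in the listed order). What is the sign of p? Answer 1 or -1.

In disjoint-cycle form the cycle lengths are 6, 1, 1, 1, 1.
A cycle is odd iff its length is even; p has 1 even-length cycle, so sgn(p) = (−1)^1 and p is odd.

-1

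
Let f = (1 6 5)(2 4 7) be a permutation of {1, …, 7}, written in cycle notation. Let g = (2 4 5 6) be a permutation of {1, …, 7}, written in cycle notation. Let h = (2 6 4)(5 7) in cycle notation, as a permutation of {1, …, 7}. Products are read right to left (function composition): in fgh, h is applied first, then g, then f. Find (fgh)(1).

Chase 1: h(1) = 1; g(1) = 1; f(1) = 6. Hence (fgh)(1) = 6.

6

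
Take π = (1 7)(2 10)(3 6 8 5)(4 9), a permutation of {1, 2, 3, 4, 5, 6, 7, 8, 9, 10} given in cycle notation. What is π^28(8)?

8

8 lies in the 4-cycle (3 6 8 5).
Powers repeat with period 4 on this cycle, and 28 mod 4 = 0, so π^28(8) = π^0(8).
So π^28(8) = 8.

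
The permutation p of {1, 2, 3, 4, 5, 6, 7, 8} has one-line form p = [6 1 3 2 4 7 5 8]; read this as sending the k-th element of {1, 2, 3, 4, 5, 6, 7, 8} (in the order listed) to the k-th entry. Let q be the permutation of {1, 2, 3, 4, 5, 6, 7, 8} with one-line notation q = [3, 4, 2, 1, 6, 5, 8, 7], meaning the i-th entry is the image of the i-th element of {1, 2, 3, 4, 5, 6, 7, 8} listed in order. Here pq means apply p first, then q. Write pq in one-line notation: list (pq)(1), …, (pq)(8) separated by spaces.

(pq)(x) = q(p(x)). Computing each image: q(p(1)) = q(6) = 5, q(p(2)) = q(1) = 3, q(p(3)) = q(3) = 2, q(p(4)) = q(2) = 4, q(p(5)) = q(4) = 1, q(p(6)) = q(7) = 8, q(p(7)) = q(5) = 6, q(p(8)) = q(8) = 7.
Hence pq = [5 3 2 4 1 8 6 7].

5 3 2 4 1 8 6 7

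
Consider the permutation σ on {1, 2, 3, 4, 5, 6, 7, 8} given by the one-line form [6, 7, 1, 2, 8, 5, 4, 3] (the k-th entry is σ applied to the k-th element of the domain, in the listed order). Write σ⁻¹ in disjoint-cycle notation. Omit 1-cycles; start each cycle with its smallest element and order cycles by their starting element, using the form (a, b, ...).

(1, 3, 8, 5, 6)(2, 4, 7)

The cycle decomposition of σ is (1, 6, 5, 8, 3)(2, 7, 4).
Reversing each cycle (and rotating so the smallest element leads) gives σ⁻¹ = (1, 3, 8, 5, 6)(2, 4, 7).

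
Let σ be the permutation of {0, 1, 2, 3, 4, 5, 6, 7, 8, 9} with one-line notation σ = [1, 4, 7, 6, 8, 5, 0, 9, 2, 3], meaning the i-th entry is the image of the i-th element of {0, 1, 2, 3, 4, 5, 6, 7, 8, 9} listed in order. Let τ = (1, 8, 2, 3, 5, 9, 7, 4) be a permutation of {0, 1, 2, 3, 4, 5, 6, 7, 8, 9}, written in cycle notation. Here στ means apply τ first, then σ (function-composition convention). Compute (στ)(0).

1

First apply τ: τ(0) = 0, then σ(0) = 1. Thus (στ)(0) = 1.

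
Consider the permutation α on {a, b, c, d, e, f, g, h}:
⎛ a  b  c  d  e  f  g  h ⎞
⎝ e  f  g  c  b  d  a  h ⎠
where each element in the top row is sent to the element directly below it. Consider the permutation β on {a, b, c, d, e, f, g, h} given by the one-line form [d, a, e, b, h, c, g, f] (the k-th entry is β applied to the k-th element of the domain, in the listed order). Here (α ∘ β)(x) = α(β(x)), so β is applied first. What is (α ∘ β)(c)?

b

First apply β: β(c) = e, then α(e) = b. Thus (α ∘ β)(c) = b.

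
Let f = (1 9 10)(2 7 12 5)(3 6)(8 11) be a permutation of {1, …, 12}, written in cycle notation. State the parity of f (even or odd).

odd

The cycle lengths are 4, 3, 2, 2, 1.
A cycle is odd iff its length is even; f has 3 even-length cycles, so sgn(f) = (−1)^3 and f is odd.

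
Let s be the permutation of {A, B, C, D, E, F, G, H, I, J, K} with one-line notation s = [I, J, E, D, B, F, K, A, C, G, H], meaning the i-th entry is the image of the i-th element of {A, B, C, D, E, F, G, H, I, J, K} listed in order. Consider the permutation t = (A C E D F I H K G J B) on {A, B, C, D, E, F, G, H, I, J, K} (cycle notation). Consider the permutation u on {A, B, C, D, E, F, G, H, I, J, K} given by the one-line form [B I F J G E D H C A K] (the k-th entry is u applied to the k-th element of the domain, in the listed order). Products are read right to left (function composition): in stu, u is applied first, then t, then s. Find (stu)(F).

D

Apply the permutations in order: u(F) = E, then t(E) = D, then s(D) = D. So (stu)(F) = D.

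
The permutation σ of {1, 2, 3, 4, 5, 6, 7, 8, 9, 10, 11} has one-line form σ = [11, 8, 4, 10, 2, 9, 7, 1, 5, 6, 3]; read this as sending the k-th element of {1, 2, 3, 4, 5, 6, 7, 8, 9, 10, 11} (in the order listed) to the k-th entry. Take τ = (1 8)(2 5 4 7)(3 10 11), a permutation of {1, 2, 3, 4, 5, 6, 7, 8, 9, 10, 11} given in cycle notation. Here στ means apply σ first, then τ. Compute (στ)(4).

11

First apply σ: σ(4) = 10, then τ(10) = 11. Thus (στ)(4) = 11.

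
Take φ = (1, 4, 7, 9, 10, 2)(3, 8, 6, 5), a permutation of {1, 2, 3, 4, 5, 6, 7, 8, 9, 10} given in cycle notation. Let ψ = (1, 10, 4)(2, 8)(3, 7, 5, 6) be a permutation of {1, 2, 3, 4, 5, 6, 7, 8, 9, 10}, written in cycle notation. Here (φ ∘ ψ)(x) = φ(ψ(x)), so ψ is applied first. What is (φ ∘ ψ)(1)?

(φ ∘ ψ)(1) = φ(ψ(1)). ψ(1) = 10, then φ(10) = 2. So (φ ∘ ψ)(1) = 2.

2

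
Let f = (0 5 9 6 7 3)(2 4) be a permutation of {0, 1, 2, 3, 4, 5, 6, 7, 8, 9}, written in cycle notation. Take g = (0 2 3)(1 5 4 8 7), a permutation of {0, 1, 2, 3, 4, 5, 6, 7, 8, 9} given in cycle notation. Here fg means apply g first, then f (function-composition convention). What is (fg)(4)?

8

g(4) = 8, then f(8) = 8; composing gives (fg)(4) = 8.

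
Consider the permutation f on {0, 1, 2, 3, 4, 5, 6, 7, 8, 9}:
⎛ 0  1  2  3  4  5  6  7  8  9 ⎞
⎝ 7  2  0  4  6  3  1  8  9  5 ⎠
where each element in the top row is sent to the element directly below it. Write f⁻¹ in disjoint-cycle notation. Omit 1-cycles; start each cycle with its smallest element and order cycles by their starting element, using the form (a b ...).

The cycle decomposition of f is (0 7 8 9 5 3 4 6 1 2).
Reversing each cycle (and rotating so the smallest element leads) gives f⁻¹ = (0 2 1 6 4 3 5 9 8 7).

(0 2 1 6 4 3 5 9 8 7)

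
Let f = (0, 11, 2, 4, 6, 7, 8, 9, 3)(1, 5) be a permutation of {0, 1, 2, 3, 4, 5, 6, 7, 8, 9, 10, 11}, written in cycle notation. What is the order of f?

18

The disjoint cycles have lengths 9, 2, 1.
Since disjoint cycles commute, ord(f) = lcm(9, 2) = 18.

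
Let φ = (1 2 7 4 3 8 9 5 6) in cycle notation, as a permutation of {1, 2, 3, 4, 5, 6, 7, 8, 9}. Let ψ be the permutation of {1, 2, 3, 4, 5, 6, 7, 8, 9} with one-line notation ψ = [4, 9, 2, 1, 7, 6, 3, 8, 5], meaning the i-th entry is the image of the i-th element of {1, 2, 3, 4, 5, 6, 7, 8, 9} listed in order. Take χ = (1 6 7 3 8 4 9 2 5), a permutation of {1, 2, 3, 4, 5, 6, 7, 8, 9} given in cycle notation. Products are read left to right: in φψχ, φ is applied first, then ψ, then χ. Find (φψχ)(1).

2

(φψχ)(1) = χ(ψ(φ(1))). φ(1) = 2, then ψ(2) = 9, then χ(9) = 2, so the result is 2.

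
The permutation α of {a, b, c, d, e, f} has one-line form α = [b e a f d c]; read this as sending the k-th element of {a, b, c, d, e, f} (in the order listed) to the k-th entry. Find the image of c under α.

c is element number 3 of the domain, and entry number 3 of the one-line form is a, so α(c) = a.

a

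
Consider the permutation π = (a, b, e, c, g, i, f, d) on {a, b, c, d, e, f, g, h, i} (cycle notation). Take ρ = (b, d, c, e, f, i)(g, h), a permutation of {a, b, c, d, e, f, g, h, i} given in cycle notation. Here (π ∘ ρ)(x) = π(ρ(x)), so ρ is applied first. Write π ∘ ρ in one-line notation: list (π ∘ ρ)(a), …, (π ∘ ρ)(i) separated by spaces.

Chase each element through ρ then π: a → a → b; b → d → a; c → e → c; d → c → g; e → f → d; f → i → f; g → h → h; h → g → i; i → b → e.
Collecting the images, π ∘ ρ = [b a c g d f h i e].

b a c g d f h i e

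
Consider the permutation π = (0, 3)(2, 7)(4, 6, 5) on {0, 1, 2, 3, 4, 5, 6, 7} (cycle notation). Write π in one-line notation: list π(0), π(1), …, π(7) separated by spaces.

3 1 7 0 6 4 5 2

Each element maps to the next entry in its cycle (wrapping to the front): 0→3, 1→1, 2→7, 3→0, 4→6, 5→4, 6→5, 7→2.
Listing these in domain order gives 3 1 7 0 6 4 5 2.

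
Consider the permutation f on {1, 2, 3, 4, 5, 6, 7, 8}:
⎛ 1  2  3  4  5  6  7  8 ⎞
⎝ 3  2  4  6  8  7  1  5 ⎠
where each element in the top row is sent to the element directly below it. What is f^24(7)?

Tracing 7 → 1 → … returns to 7 after 5 steps, so 7 lies in a 5-cycle (1, 3, 4, 6, 7).
Powers repeat with period 5 on this cycle, and 24 mod 5 = 4, so f^24(7) = f^4(7).
Stepping 4 places around the cycle: 7 → 1 → 3 → 4 → 6.

6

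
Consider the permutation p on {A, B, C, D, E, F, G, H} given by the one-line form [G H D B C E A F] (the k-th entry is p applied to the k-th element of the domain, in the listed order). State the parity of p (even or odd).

In disjoint-cycle form the cycle lengths are 6, 2.
A cycle of length ℓ contributes ℓ−1 transpositions, so p is a product of 5 + 1 = 6 transpositions — even.

even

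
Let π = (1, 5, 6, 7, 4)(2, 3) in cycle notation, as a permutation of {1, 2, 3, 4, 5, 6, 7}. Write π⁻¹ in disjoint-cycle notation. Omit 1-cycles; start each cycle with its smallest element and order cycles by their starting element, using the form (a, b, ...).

(1, 4, 7, 6, 5)(2, 3)

If π sends a → b within a cycle, π⁻¹ sends b → a; equivalently, reverse each cycle.
Reversing each cycle of π and rotating so the smallest element leads gives (1, 4, 7, 6, 5)(2, 3).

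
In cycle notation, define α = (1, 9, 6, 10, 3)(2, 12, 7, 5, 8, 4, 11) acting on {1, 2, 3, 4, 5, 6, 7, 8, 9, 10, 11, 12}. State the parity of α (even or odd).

The cycle lengths are 7, 5.
A cycle is odd iff its length is even; α has 0 even-length cycles, so sgn(α) = (−1)^0 and α is even.

even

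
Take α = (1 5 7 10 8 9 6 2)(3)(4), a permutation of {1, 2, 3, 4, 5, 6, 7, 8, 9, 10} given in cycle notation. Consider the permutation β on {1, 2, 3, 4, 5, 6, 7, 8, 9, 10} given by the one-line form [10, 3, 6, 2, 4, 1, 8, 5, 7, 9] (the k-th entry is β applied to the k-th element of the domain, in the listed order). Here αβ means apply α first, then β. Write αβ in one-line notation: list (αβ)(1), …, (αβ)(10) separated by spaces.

For each element, apply α then β: 1 → 5 → 4; 2 → 1 → 10; 3 → 3 → 6; 4 → 4 → 2; 5 → 7 → 8; 6 → 2 → 3; 7 → 10 → 9; 8 → 9 → 7; 9 → 6 → 1; 10 → 8 → 5.
So αβ in one-line form is 4 10 6 2 8 3 9 7 1 5.

4 10 6 2 8 3 9 7 1 5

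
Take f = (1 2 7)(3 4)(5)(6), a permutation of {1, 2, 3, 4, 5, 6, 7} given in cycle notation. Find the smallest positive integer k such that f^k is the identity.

The disjoint cycles have lengths 3, 2, 1, 1.
The order of f is the least common multiple of its cycle lengths: lcm(3, 2) = 6.

6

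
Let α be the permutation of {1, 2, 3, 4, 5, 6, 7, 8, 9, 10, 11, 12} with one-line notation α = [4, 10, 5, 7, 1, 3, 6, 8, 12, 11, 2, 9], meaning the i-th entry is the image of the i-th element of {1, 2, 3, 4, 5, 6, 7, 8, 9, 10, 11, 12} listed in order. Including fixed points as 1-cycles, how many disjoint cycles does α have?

4

The cycle decomposition is (1, 4, 7, 6, 3, 5)(2, 10, 11)(8)(9, 12), which has 4 cycles (counting 1-cycles).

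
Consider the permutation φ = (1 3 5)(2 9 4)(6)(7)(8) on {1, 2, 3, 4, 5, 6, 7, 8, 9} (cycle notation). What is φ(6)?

The 1-cycle (6) fixes 6, so φ(6) = 6.

6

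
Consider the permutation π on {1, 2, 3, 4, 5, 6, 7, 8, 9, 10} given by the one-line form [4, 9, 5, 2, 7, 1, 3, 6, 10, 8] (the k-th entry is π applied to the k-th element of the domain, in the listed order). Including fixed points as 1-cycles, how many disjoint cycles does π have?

The cycle decomposition is (1 4 2 9 10 8 6)(3 5 7), which has 2 cycles (counting 1-cycles).

2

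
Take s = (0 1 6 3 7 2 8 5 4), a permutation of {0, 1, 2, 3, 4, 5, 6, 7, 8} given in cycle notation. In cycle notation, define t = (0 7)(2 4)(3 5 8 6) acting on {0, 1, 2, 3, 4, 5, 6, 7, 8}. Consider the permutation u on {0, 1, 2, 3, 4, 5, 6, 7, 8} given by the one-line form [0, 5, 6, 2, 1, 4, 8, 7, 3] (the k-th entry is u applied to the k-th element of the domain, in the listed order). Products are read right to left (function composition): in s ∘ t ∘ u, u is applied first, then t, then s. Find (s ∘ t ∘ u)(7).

Chase 7: u(7) = 7; t(7) = 0; s(0) = 1. Hence (s ∘ t ∘ u)(7) = 1.

1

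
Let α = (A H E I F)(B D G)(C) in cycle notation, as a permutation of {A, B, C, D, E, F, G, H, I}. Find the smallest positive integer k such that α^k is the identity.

15

The cycle type of α is (5, 3, 1).
The order of α is the least common multiple of its cycle lengths: lcm(5, 3) = 15.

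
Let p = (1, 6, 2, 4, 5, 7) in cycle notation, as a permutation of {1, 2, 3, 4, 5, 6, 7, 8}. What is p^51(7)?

7 lies in the 6-cycle (1, 6, 2, 4, 5, 7).
Since the cycle has length 6, p^51 acts on it the same as p^3 (51 mod 6 = 3).
Stepping 3 places around the cycle: 7 → 1 → 6 → 2.

2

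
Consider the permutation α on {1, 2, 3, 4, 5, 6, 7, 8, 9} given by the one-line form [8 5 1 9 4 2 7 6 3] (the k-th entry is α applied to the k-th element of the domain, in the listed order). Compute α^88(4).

Tracing 4 → 9 → … returns to 4 after 8 steps, so 4 lies in an 8-cycle (1, 8, 6, 2, 5, 4, 9, 3).
Powers repeat with period 8 on this cycle, and 88 mod 8 = 0, so α^88(4) = α^0(4).
So α^88(4) = 4.

4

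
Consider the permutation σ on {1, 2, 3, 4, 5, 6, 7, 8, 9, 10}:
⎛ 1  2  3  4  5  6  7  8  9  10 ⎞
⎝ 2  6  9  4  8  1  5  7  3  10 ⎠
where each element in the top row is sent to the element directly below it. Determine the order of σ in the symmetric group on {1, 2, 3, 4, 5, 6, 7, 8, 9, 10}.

6

Decomposing into disjoint cycles gives cycle lengths 3, 3, 2, 1, 1.
Since disjoint cycles commute, ord(σ) = lcm(3, 3, 2) = 6.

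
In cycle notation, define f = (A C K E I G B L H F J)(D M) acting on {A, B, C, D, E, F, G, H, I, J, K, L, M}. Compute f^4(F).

F lies in the 11-cycle (A C K E I G B L H F J).
Stepping 4 places around the cycle: F → J → A → C → K.

K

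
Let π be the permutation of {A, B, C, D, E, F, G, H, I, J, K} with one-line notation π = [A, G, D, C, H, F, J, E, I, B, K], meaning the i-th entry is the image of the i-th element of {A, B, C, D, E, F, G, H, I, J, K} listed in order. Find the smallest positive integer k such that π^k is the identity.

6

Writing π as disjoint cycles, the cycle lengths are 3, 2, 2, 1, 1, 1, 1.
The order of π is the least common multiple of its cycle lengths: lcm(3, 2, 2) = 6.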